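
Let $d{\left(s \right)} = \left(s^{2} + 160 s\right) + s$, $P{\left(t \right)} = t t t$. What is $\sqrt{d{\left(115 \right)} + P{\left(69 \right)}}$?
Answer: $23 \sqrt{681} \approx 600.21$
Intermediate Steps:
$P{\left(t \right)} = t^{3}$ ($P{\left(t \right)} = t^{2} t = t^{3}$)
$d{\left(s \right)} = s^{2} + 161 s$
$\sqrt{d{\left(115 \right)} + P{\left(69 \right)}} = \sqrt{115 \left(161 + 115\right) + 69^{3}} = \sqrt{115 \cdot 276 + 328509} = \sqrt{31740 + 328509} = \sqrt{360249} = 23 \sqrt{681}$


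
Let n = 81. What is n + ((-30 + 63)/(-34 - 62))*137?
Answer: 1085/32 ≈ 33.906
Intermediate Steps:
n + ((-30 + 63)/(-34 - 62))*137 = 81 + ((-30 + 63)/(-34 - 62))*137 = 81 + (33/(-96))*137 = 81 + (33*(-1/96))*137 = 81 - 11/32*137 = 81 - 1507/32 = 1085/32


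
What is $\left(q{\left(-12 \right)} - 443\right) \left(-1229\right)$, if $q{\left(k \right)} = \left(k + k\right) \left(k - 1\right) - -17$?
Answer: $140106$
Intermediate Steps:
$q{\left(k \right)} = 17 + 2 k \left(-1 + k\right)$ ($q{\left(k \right)} = 2 k \left(-1 + k\right) + 17 = 17 + 2 k \left(-1 + k\right)$)
$\left(q{\left(-12 \right)} - 443\right) \left(-1229\right) = \left(\left(17 - -24 + 2 \left(-12\right)^{2}\right) - 443\right) \left(-1229\right) = \left(\left(17 + 24 + 2 \cdot 144\right) - 443\right) \left(-1229\right) = \left(\left(17 + 24 + 288\right) - 443\right) \left(-1229\right) = \left(329 - 443\right) \left(-1229\right) = \left(-114\right) \left(-1229\right) = 140106$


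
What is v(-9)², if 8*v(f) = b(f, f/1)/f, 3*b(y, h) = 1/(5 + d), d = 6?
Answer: 1/5645376 ≈ 1.7714e-7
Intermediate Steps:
b(y, h) = 1/33 (b(y, h) = 1/(3*(5 + 6)) = (⅓)/11 = (⅓)*(1/11) = 1/33)
v(f) = 1/(264*f) (v(f) = (1/(33*f))/8 = 1/(264*f))
v(-9)² = ((1/264)/(-9))² = ((1/264)*(-⅑))² = (-1/2376)² = 1/5645376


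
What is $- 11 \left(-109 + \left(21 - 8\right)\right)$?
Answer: $1056$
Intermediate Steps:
$- 11 \left(-109 + \left(21 - 8\right)\right) = - 11 \left(-109 + 13\right) = \left(-11\right) \left(-96\right) = 1056$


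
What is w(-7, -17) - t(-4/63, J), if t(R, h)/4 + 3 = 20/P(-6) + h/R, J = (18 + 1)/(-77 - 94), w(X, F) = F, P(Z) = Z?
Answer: 4/3 ≈ 1.3333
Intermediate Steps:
J = -⅑ (J = 19/(-171) = 19*(-1/171) = -⅑ ≈ -0.11111)
t(R, h) = -76/3 + 4*h/R (t(R, h) = -12 + 4*(20/(-6) + h/R) = -12 + 4*(20*(-⅙) + h/R) = -12 + 4*(-10/3 + h/R) = -12 + (-40/3 + 4*h/R) = -76/3 + 4*h/R)
w(-7, -17) - t(-4/63, J) = -17 - (-76/3 + 4*(-⅑)/(-4/63)) = -17 - (-76/3 + 4*(-⅑)*(-63/4)) = -17 - (-76/3 + 7) = -17 - 1*(-55/3) = -17 + 55/3 = 4/3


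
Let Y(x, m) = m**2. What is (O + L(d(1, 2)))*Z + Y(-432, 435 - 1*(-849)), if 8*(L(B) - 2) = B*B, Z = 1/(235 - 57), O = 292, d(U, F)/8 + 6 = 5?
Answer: 146730535/89 ≈ 1.6487e+6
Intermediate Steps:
d(U, F) = -8 (d(U, F) = -48 + 8*5 = -48 + 40 = -8)
Z = 1/178 ≈ 0.0056180
L(B) = 2 + B**2/8 (L(B) = 2 + (B*B)/8 = 2 + B**2/8)
(O + L(d(1, 2)))*Z + Y(-432, 435 - 1*(-849)) = (292 + (2 + (1/8)*(-8)**2))*(1/178) + (435 - 1*(-849))**2 = (292 + (2 + (1/8)*64))*(1/178) + (435 + 849)**2 = (292 + (2 + 8))*(1/178) + 1284**2 = (292 + 10)*(1/178) + 1648656 = 302*(1/178) + 1648656 = 151/89 + 1648656 = 146730535/89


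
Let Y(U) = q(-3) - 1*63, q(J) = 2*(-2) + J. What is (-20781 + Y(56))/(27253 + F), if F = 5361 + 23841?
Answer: -20851/56455 ≈ -0.36934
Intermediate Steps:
q(J) = -4 + J
F = 29202
Y(U) = -70 (Y(U) = (-4 - 3) - 1*63 = -7 - 63 = -70)
(-20781 + Y(56))/(27253 + F) = (-20781 - 70)/(27253 + 29202) = -20851/56455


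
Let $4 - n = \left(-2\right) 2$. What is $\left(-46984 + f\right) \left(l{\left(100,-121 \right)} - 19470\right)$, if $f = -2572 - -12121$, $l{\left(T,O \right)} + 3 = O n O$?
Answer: $-3655714925$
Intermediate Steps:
$n = 8$ ($n = 4 - \left(-2\right) 2 = 4 - -4 = 4 + 4 = 8$)
$l{\left(T,O \right)} = -3 + 8 O^{2}$ ($l{\left(T,O \right)} = -3 + O 8 O = -3 + 8 O O = -3 + 8 O^{2}$)
$f = 9549$ ($f = -2572 + 12121 = 9549$)
$\left(-46984 + f\right) \left(l{\left(100,-121 \right)} - 19470\right) = \left(-46984 + 9549\right) \left(\left(-3 + 8 \left(-121\right)^{2}\right) - 19470\right) = - 37435 \left(\left(-3 + 8 \cdot 14641\right) - 19470\right) = - 37435 \left(\left(-3 + 117128\right) - 19470\right) = - 37435 \left(117125 - 19470\right) = \left(-37435\right) 97655 = -3655714925$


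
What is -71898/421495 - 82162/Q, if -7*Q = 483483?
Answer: 29664949228/29112238155 ≈ 1.0190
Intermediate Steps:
Q = -69069 (Q = -1/7*483483 = -69069)
-71898/421495 - 82162/Q = -71898/421495 - 82162/(-69069) = -71898*1/421495 - 82162*(-1/69069) = -71898/421495 + 82162/69069 = 29664949228/29112238155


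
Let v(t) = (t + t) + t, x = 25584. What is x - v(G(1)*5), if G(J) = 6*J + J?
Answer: 25479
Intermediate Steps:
G(J) = 7*J
v(t) = 3*t (v(t) = 2*t + t = 3*t)
x - v(G(1)*5) = 25584 - 3*(7*1)*5 = 25584 - 3*7*5 = 25584 - 3*35 = 25584 - 1*105 = 25584 - 105 = 25479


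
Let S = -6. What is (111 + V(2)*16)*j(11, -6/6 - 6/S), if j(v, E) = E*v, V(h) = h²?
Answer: 0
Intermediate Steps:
(111 + V(2)*16)*j(11, -6/6 - 6/S) = (111 + 2²*16)*((-6/6 - 6/(-6))*11) = (111 + 4*16)*((-6*⅙ - 6*(-⅙))*11) = (111 + 64)*((-1 + 1)*11) = 175*(0*11) = 175*0 = 0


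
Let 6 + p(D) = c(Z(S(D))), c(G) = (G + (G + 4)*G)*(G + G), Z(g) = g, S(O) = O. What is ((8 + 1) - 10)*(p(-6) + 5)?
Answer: 73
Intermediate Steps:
c(G) = 2*G*(G + G*(4 + G)) (c(G) = (G + (4 + G)*G)*(2*G) = (G + G*(4 + G))*(2*G) = 2*G*(G + G*(4 + G)))
p(D) = -6 + 2*D²*(5 + D)
((8 + 1) - 10)*(p(-6) + 5) = ((8 + 1) - 10)*((-6 + 2*(-6)²*(5 - 6)) + 5) = (9 - 10)*((-6 + 2*36*(-1)) + 5) = -((-6 - 72) + 5) = -(-78 + 5) = -1*(-73) = 73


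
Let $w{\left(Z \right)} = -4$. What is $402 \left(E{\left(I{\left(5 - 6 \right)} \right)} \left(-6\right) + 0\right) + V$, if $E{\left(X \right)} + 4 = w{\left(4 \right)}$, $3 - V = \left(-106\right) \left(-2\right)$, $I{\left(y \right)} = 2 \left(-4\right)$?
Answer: $19087$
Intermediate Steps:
$I{\left(y \right)} = -8$
$V = -209$ ($V = 3 - \left(-106\right) \left(-2\right) = 3 - 212 = -209$)
$E{\left(X \right)} = -8$ ($E{\left(X \right)} = -4 - 4 = -8$)
$402 \left(E{\left(I{\left(5 - 6 \right)} \right)} \left(-6\right) + 0\right) + V = 402 \left(\left(-8\right) \left(-6\right) + 0\right) - 209 = 402 \left(48 + 0\right) - 209 = 402 \cdot 48 - 209 = 19296 - 209 = 19087$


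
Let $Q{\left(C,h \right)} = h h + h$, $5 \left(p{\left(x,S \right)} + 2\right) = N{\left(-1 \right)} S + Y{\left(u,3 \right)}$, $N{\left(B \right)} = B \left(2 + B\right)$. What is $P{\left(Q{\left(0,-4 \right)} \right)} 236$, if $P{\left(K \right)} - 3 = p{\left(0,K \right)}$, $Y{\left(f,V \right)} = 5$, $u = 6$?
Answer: $- \frac{472}{5} \approx -94.4$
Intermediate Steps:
$p{\left(x,S \right)} = -1 - \frac{S}{5}$ ($p{\left(x,S \right)} = -2 + \frac{- (2 - 1) S + 5}{5} = -2 + \frac{\left(-1\right) 1 S + 5}{5} = -2 + \frac{- S + 5}{5} = -2 + \frac{5 - S}{5} = -2 - \left(-1 + \frac{S}{5}\right) = -1 - \frac{S}{5}$)
$Q{\left(C,h \right)} = h + h^{2}$ ($Q{\left(C,h \right)} = h^{2} + h = h + h^{2}$)
$P{\left(K \right)} = 2 - \frac{K}{5}$ ($P{\left(K \right)} = 3 - \left(1 + \frac{K}{5}\right) = 2 - \frac{K}{5}$)
$P{\left(Q{\left(0,-4 \right)} \right)} 236 = \left(2 - \frac{\left(-4\right) \left(1 - 4\right)}{5}\right) 236 = \left(2 - \frac{\left(-4\right) \left(-3\right)}{5}\right) 236 = \left(2 - \frac{12}{5}\right) 236 = \left(- \frac{2}{5}\right) 236 = - \frac{472}{5}$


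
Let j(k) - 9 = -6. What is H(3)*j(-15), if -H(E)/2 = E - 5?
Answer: 12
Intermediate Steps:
j(k) = 3 (j(k) = 9 - 6 = 3)
H(E) = 10 - 2*E (H(E) = -2*(E - 5) = -2*(-5 + E) = 10 - 2*E)
H(3)*j(-15) = (10 - 2*3)*3 = (10 - 6)*3 = 4*3 = 12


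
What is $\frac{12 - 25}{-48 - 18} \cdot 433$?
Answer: $\frac{5629}{66} \approx 85.288$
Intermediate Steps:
$\frac{12 - 25}{-48 - 18} \cdot 433 = - \frac{13}{-66} \cdot 433 = \left(-13\right) \left(- \frac{1}{66}\right) 433 = \frac{13}{66} \cdot 433 = \frac{5629}{66}$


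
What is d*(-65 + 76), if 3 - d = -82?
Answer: 935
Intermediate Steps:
d = 85 (d = 3 - 1*(-82) = 3 + 82 = 85)
d*(-65 + 76) = 85*(-65 + 76) = 85*11 = 935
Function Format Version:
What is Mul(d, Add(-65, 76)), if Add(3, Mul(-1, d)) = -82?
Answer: 935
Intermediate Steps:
d = 85 (d = Add(3, Mul(-1, -82)) = Add(3, 82) = 85)
Mul(d, Add(-65, 76)) = Mul(85, Add(-65, 76)) = Mul(85, 11) = 935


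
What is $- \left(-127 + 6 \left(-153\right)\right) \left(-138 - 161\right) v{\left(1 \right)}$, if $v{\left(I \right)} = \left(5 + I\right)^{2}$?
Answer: $-11248380$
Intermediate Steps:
$- \left(-127 + 6 \left(-153\right)\right) \left(-138 - 161\right) v{\left(1 \right)} = - \left(-127 + 6 \left(-153\right)\right) \left(-138 - 161\right) \left(5 + 1\right)^{2} = - \left(-127 - 918\right) \left(-299\right) 6^{2} = - \left(-1045\right) \left(-299\right) 36 = - 312455 \cdot 36 = \left(-1\right) 11248380 = -11248380$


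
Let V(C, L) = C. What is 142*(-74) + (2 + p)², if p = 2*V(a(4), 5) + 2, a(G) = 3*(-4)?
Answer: -10108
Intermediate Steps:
a(G) = -12
p = -22 (p = 2*(-12) + 2 = -24 + 2 = -22)
142*(-74) + (2 + p)² = 142*(-74) + (2 - 22)² = -10508 + (-20)² = -10508 + 400 = -10108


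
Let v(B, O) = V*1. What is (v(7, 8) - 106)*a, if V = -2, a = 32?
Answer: -3456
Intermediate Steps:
v(B, O) = -2 (v(B, O) = -2*1 = -2)
(v(7, 8) - 106)*a = (-2 - 106)*32 = -108*32 = -3456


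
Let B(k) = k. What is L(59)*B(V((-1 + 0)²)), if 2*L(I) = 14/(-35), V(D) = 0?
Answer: 0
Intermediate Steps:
L(I) = -⅕ (L(I) = (14/(-35))/2 = (14*(-1/35))/2 = (½)*(-⅖) = -⅕)
L(59)*B(V((-1 + 0)²)) = -⅕*0 = 0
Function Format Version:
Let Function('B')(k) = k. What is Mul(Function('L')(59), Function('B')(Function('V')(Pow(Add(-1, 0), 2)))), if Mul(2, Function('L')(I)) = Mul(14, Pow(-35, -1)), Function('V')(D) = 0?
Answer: 0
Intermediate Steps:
Function('L')(I) = Rational(-1, 5) (Function('L')(I) = Mul(Rational(1, 2), Mul(14, Pow(-35, -1))) = Mul(Rational(1, 2), Mul(14, Rational(-1, 35))) = Mul(Rational(1, 2), Rational(-2, 5)) = Rational(-1, 5))
Mul(Function('L')(59), Function('B')(Function('V')(Pow(Add(-1, 0), 2)))) = Mul(Rational(-1, 5), 0) = 0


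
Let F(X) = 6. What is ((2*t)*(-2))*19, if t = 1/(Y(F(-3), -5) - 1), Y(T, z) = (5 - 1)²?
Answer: -76/15 ≈ -5.0667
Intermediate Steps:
Y(T, z) = 16 (Y(T, z) = 4² = 16)
t = 1/15 (t = 1/(16 - 1) = 1/15 ≈ 0.066667)
((2*t)*(-2))*19 = ((2*(1/15))*(-2))*19 = ((2/15)*(-2))*19 = -4/15*19 = -76/15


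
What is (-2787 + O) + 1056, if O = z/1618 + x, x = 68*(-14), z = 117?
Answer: -4340977/1618 ≈ -2682.9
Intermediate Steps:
x = -952
O = -1540219/1618 (O = 117/1618 - 952 = -1540219/1618 ≈ -951.93)
(-2787 + O) + 1056 = (-2787 - 1540219/1618) + 1056 = -6049585/1618 + 1056 = -4340977/1618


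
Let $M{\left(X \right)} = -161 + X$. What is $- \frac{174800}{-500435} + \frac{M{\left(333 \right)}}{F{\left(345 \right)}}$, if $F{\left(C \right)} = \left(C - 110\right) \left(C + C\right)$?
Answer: $\frac{2842989482}{8114553525} \approx 0.35036$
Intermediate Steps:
$F{\left(C \right)} = 2 C \left(-110 + C\right)$ ($F{\left(C \right)} = \left(-110 + C\right) 2 C = 2 C \left(-110 + C\right)$)
$- \frac{174800}{-500435} + \frac{M{\left(333 \right)}}{F{\left(345 \right)}} = - \frac{174800}{-500435} + \frac{-161 + 333}{2 \cdot 345 \left(-110 + 345\right)} = \left(-174800\right) \left(- \frac{1}{500435}\right) + \frac{172}{2 \cdot 345 \cdot 235} = \frac{34960}{100087} + \frac{172}{162150} = \frac{34960}{100087} + 172 \cdot \frac{1}{162150} = \frac{34960}{100087} + \frac{86}{81075} = \frac{2842989482}{8114553525}$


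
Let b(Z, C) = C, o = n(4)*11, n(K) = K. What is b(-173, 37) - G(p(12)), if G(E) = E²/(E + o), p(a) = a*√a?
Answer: -4271/13 + 2592*√3/13 ≈ 16.806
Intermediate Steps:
o = 44 (o = 4*11 = 44)
p(a) = a^(3/2)
G(E) = E²/(44 + E) (G(E) = E²/(E + 44) = E²/(44 + E))
b(-173, 37) - G(p(12)) = 37 - (12^(3/2))²/(44 + 12^(3/2)) = 37 - (24*√3)²/(44 + 24*√3) = 37 - 1728/(44 + 24*√3)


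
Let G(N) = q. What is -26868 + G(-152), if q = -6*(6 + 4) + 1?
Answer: -26927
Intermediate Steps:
q = -59 (q = -6*10 + 1 = -60 + 1 = -59)
G(N) = -59
-26868 + G(-152) = -26868 - 59 = -26927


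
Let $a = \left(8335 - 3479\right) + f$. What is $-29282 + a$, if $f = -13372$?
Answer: $-37798$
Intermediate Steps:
$a = -8516$ ($a = \left(8335 - 3479\right) - 13372 = 4856 - 13372 = -8516$)
$-29282 + a = -29282 - 8516 = -37798$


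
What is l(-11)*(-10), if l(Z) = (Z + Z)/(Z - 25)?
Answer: -55/9 ≈ -6.1111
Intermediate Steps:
l(Z) = 2*Z/(-25 + Z) (l(Z) = (2*Z)/(-25 + Z) = 2*Z/(-25 + Z))
l(-11)*(-10) = (2*(-11)/(-25 - 11))*(-10) = (2*(-11)/(-36))*(-10) = (2*(-11)*(-1/36))*(-10) = (11/18)*(-10) = -55/9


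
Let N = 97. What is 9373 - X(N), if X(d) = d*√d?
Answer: 9373 - 97*√97 ≈ 8417.7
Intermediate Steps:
X(d) = d^(3/2)
9373 - X(N) = 9373 - 97^(3/2) = 9373 - 97*√97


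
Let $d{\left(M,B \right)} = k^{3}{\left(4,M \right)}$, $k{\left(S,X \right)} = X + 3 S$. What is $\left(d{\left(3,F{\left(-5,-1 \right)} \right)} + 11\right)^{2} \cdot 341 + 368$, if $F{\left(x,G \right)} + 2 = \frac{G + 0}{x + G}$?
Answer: $3909564004$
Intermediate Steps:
$F{\left(x,G \right)} = -2 + \frac{G}{G + x}$ ($F{\left(x,G \right)} = -2 + \frac{G + 0}{x + G} = -2 + \frac{G}{G + x}$)
$d{\left(M,B \right)} = \left(12 + M\right)^{3}$ ($d{\left(M,B \right)} = \left(M + 3 \cdot 4\right)^{3} = \left(M + 12\right)^{3} = \left(12 + M\right)^{3}$)
$\left(d{\left(3,F{\left(-5,-1 \right)} \right)} + 11\right)^{2} \cdot 341 + 368 = \left(\left(12 + 3\right)^{3} + 11\right)^{2} \cdot 341 + 368 = \left(15^{3} + 11\right)^{2} \cdot 341 + 368 = \left(3375 + 11\right)^{2} \cdot 341 + 368 = 3386^{2} \cdot 341 + 368 = 11464996 \cdot 341 + 368 = 3909563636 + 368 = 3909564004$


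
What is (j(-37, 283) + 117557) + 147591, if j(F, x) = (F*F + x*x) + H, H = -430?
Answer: 346176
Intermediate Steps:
j(F, x) = -430 + F**2 + x**2 (j(F, x) = (F*F + x*x) - 430 = (F**2 + x**2) - 430 = -430 + F**2 + x**2)
(j(-37, 283) + 117557) + 147591 = ((-430 + (-37)**2 + 283**2) + 117557) + 147591 = ((-430 + 1369 + 80089) + 117557) + 147591 = (81028 + 117557) + 147591 = 198585 + 147591 = 346176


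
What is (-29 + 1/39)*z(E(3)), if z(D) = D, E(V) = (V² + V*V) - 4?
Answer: -15820/39 ≈ -405.64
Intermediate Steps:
E(V) = -4 + 2*V² (E(V) = (V² + V²) - 4 = 2*V² - 4 = -4 + 2*V²)
(-29 + 1/39)*z(E(3)) = (-29 + 1/39)*(-4 + 2*3²) = (-29 + 1/39)*(-4 + 2*9) = -1130*(-4 + 18)/39 = -1130/39*14 = -15820/39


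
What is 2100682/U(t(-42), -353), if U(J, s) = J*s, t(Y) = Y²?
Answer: -1050341/311346 ≈ -3.3736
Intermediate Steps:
2100682/U(t(-42), -353) = 2100682/(((-42)²*(-353))) = 2100682/((1764*(-353))) = 2100682/(-622692) = 2100682*(-1/622692) = -1050341/311346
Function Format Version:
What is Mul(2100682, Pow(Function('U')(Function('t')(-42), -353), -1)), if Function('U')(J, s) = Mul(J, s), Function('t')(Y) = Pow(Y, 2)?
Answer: Rational(-1050341, 311346) ≈ -3.3736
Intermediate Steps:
Mul(2100682, Pow(Function('U')(Function('t')(-42), -353), -1)) = Mul(2100682, Pow(Mul(Pow(-42, 2), -353), -1)) = Mul(2100682, Pow(Mul(1764, -353), -1)) = Mul(2100682, Pow(-622692, -1)) = Mul(2100682, Rational(-1, 622692)) = Rational(-1050341, 311346)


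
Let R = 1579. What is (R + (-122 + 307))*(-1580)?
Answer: -2787120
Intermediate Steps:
(R + (-122 + 307))*(-1580) = (1579 + (-122 + 307))*(-1580) = (1579 + 185)*(-1580) = 1764*(-1580) = -2787120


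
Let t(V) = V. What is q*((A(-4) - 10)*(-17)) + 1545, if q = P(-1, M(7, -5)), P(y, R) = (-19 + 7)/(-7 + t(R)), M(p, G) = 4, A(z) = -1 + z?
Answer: 2565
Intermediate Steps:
P(y, R) = -12/(-7 + R) (P(y, R) = (-19 + 7)/(-7 + R) = -12/(-7 + R))
q = 4 (q = -12/(-7 + 4) = -12/(-3) = -12*(-⅓) = 4)
q*((A(-4) - 10)*(-17)) + 1545 = 4*(((-1 - 4) - 10)*(-17)) + 1545 = 4*((-5 - 10)*(-17)) + 1545 = 4*(-15*(-17)) + 1545 = 4*255 + 1545 = 1020 + 1545 = 2565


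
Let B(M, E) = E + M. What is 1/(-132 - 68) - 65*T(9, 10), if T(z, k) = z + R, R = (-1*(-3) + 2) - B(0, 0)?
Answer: -182001/200 ≈ -910.00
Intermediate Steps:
R = 5 (R = (-1*(-3) + 2) - (0 + 0) = (3 + 2) - 1*0 = 5 + 0 = 5)
T(z, k) = 5 + z (T(z, k) = z + 5 = 5 + z)
1/(-132 - 68) - 65*T(9, 10) = 1/(-132 - 68) - 65*(5 + 9) = 1/(-200) - 65*14 = -1/200 - 910 = -182001/200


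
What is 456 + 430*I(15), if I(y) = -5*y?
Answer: -31794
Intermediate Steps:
456 + 430*I(15) = 456 + 430*(-5*15) = 456 + 430*(-75) = 456 - 32250 = -31794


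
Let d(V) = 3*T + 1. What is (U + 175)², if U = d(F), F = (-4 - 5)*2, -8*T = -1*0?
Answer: 30976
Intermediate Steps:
T = 0 (T = -(-1)*0/8 = -⅛*0 = 0)
F = -18 (F = -9*2 = -18)
d(V) = 1 (d(V) = 3*0 + 1 = 0 + 1 = 1)
U = 1
(U + 175)² = (1 + 175)² = 176² = 30976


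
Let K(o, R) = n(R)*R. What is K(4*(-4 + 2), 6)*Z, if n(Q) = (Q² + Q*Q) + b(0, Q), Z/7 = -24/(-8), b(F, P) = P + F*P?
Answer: 9828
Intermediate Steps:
Z = 21 (Z = 7*(-24/(-8)) = 7*(-24*(-⅛)) = 7*3 = 21)
n(Q) = Q + 2*Q² (n(Q) = (Q² + Q*Q) + Q*(1 + 0) = (Q² + Q²) + Q*1 = 2*Q² + Q = Q + 2*Q²)
K(o, R) = R²*(1 + 2*R) (K(o, R) = (R*(1 + 2*R))*R = R²*(1 + 2*R))
K(4*(-4 + 2), 6)*Z = (6²*(1 + 2*6))*21 = (36*(1 + 12))*21 = (36*13)*21 = 468*21 = 9828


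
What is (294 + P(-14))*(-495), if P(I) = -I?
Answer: -152460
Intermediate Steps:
(294 + P(-14))*(-495) = (294 - 1*(-14))*(-495) = (294 + 14)*(-495) = 308*(-495) = -152460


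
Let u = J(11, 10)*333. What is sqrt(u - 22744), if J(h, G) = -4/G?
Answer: I*sqrt(571930)/5 ≈ 151.25*I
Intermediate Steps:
u = -666/5 (u = -4/10*333 = -4*1/10*333 = -2/5*333 = -666/5 ≈ -133.20)
sqrt(u - 22744) = sqrt(-666/5 - 22744) = sqrt(-114386/5) = I*sqrt(571930)/5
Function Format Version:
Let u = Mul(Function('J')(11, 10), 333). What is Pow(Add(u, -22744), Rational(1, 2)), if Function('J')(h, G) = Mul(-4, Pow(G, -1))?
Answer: Mul(Rational(1, 5), I, Pow(571930, Rational(1, 2))) ≈ Mul(151.25, I)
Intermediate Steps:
u = Rational(-666, 5) (u = Mul(Mul(-4, Pow(10, -1)), 333) = Mul(Mul(-4, Rational(1, 10)), 333) = Mul(Rational(-2, 5), 333) = Rational(-666, 5) ≈ -133.20)
Pow(Add(u, -22744), Rational(1, 2)) = Pow(Add(Rational(-666, 5), -22744), Rational(1, 2)) = Pow(Rational(-114386, 5), Rational(1, 2)) = Mul(Rational(1, 5), I, Pow(571930, Rational(1, 2)))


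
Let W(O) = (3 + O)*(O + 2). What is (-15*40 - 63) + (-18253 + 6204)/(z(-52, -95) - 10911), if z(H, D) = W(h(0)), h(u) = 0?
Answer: -7217966/10905 ≈ -661.90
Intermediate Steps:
W(O) = (2 + O)*(3 + O) (W(O) = (3 + O)*(2 + O) = (2 + O)*(3 + O))
z(H, D) = 6 (z(H, D) = 6 + 0**2 + 5*0 = 6 + 0 + 0 = 6)
(-15*40 - 63) + (-18253 + 6204)/(z(-52, -95) - 10911) = (-15*40 - 63) + (-18253 + 6204)/(6 - 10911) = (-600 - 63) - 12049/(-10905) = -663 - 12049*(-1/10905) = -663 + 12049/10905 = -7217966/10905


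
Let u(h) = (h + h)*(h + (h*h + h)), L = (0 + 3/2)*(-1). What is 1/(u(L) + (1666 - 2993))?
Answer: -4/5299 ≈ -0.00075486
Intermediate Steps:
L = -3/2 (L = (0 + 3*(½))*(-1) = (0 + 3/2)*(-1) = (3/2)*(-1) = -3/2 ≈ -1.5000)
u(h) = 2*h*(h² + 2*h) (u(h) = (2*h)*(h + (h² + h)) = (2*h)*(h + (h + h²)) = (2*h)*(h² + 2*h) = 2*h*(h² + 2*h))
1/(u(L) + (1666 - 2993)) = 1/(2*(-3/2)²*(2 - 3/2) + (1666 - 2993)) = 1/(2*(9/4)*(½) - 1327) = 1/(9/4 - 1327) = 1/(-5299/4) = -4/5299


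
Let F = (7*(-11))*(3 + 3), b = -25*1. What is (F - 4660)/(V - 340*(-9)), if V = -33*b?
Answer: -5122/3885 ≈ -1.3184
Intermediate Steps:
b = -25
F = -462 (F = -77*6 = -462)
V = 825 (V = -33*(-25) = 825)
(F - 4660)/(V - 340*(-9)) = (-462 - 4660)/(825 - 340*(-9)) = -5122/(825 + 3060) = -5122/3885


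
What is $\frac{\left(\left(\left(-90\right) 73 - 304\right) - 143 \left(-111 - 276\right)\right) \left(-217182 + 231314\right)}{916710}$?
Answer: $\frac{342467822}{458355} \approx 747.17$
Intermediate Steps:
$\frac{\left(\left(\left(-90\right) 73 - 304\right) - 143 \left(-111 - 276\right)\right) \left(-217182 + 231314\right)}{916710} = \left(\left(-6570 - 304\right) - -55341\right) 14132 \cdot \frac{1}{916710} = \left(-6874 + 55341\right) 14132 \cdot \frac{1}{916710} = 48467 \cdot 14132 \cdot \frac{1}{916710} = 684935644 \cdot \frac{1}{916710} = \frac{342467822}{458355}$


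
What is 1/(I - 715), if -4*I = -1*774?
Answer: -2/1043 ≈ -0.0019175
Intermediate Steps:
I = 387/2 (I = -(-1)*774/4 = -1/4*(-774) = 387/2 ≈ 193.50)
1/(I - 715) = 1/(387/2 - 715) = 1/(-1043/2) = -2/1043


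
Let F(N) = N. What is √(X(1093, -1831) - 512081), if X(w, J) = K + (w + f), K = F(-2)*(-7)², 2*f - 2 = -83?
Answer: I*√2044506/2 ≈ 714.93*I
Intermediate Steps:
f = -81/2 (f = 1 + (½)*(-83) = 1 - 83/2 = -81/2 ≈ -40.500)
K = -98 (K = -2*(-7)² = -2*49 = -98)
X(w, J) = -277/2 + w (X(w, J) = -98 + (w - 81/2) = -98 + (-81/2 + w) = -277/2 + w)
√(X(1093, -1831) - 512081) = √((-277/2 + 1093) - 512081) = √(1909/2 - 512081) = √(-1022253/2) = I*√2044506/2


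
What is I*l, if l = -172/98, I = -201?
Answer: 17286/49 ≈ 352.78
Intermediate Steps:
l = -86/49 (l = -172*1/98 = -86/49 ≈ -1.7551)
I*l = -201*(-86/49) = 17286/49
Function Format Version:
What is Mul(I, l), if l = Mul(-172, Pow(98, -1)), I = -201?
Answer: Rational(17286, 49) ≈ 352.78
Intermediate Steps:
l = Rational(-86, 49) (l = Mul(-172, Rational(1, 98)) = Rational(-86, 49) ≈ -1.7551)
Mul(I, l) = Mul(-201, Rational(-86, 49)) = Rational(17286, 49)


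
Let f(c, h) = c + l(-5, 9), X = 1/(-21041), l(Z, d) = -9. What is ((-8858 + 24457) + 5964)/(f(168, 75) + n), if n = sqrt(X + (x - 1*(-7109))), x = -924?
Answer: 24046475399/133932979 - 43126*sqrt(684561486486)/401798937 ≈ 90.736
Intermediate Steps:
X = -1/21041 ≈ -4.7526e-5
f(c, h) = -9 + c (f(c, h) = c - 9 = -9 + c)
n = 2*sqrt(684561486486)/21041 (n = sqrt(-1/21041 + (-924 - 1*(-7109))) = sqrt(-1/21041 + (-924 + 7109)) = sqrt(-1/21041 + 6185) = sqrt(130138584/21041) = 2*sqrt(684561486486)/21041 ≈ 78.645)
((-8858 + 24457) + 5964)/(f(168, 75) + n) = ((-8858 + 24457) + 5964)/((-9 + 168) + 2*sqrt(684561486486)/21041) = (15599 + 5964)/(159 + 2*sqrt(684561486486)/21041) = 21563/(159 + 2*sqrt(684561486486)/21041)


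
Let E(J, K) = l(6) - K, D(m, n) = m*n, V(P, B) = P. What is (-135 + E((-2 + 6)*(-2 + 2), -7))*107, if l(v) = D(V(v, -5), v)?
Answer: -9844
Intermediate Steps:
l(v) = v² (l(v) = v*v = v²)
E(J, K) = 36 - K (E(J, K) = 6² - K = 36 - K)
(-135 + E((-2 + 6)*(-2 + 2), -7))*107 = (-135 + (36 - 1*(-7)))*107 = (-135 + (36 + 7))*107 = (-135 + 43)*107 = -92*107 = -9844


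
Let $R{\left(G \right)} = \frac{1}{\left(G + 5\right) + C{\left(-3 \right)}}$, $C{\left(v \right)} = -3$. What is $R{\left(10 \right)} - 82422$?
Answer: $- \frac{989063}{12} \approx -82422.0$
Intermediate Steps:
$R{\left(G \right)} = \frac{1}{2 + G}$ ($R{\left(G \right)} = \frac{1}{\left(G + 5\right) - 3} = \frac{1}{\left(5 + G\right) - 3} = \frac{1}{2 + G}$)
$R{\left(10 \right)} - 82422 = \frac{1}{2 + 10} - 82422 = \frac{1}{12} - 82422 = - \frac{989063}{12}$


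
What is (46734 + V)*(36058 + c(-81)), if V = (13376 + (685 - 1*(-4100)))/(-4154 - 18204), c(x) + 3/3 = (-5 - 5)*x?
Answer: 38520876145737/22358 ≈ 1.7229e+9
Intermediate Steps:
c(x) = -1 - 10*x (c(x) = -1 + (-5 - 5)*x = -1 - 10*x)
V = -18161/22358 (V = (13376 + (685 + 4100))/(-22358) = (13376 + 4785)*(-1/22358) = 18161*(-1/22358) = -18161/22358 ≈ -0.81228)
(46734 + V)*(36058 + c(-81)) = (46734 - 18161/22358)*(36058 + (-1 - 10*(-81))) = 1044860611*(36058 + (-1 + 810))/22358 = 1044860611*(36058 + 809)/22358 = (1044860611/22358)*36867 = 38520876145737/22358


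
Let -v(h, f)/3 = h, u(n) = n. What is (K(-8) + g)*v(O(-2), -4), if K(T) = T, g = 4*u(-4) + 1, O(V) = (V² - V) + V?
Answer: 276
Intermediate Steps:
O(V) = V²
v(h, f) = -3*h
g = -15 (g = 4*(-4) + 1 = -16 + 1 = -15)
(K(-8) + g)*v(O(-2), -4) = (-8 - 15)*(-3*(-2)²) = -(-69)*4 = -23*(-12) = 276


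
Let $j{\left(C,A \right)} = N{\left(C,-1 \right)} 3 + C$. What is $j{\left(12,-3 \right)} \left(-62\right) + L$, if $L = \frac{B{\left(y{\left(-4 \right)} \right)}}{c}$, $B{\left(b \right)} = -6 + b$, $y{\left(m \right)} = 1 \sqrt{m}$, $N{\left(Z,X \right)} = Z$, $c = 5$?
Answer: $- \frac{14886}{5} + \frac{2 i}{5} \approx -2977.2 + 0.4 i$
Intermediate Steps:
$y{\left(m \right)} = \sqrt{m}$
$j{\left(C,A \right)} = 4 C$ ($j{\left(C,A \right)} = C 3 + C = 3 C + C = 4 C$)
$L = - \frac{6}{5} + \frac{2 i}{5}$ ($L = \frac{-6 + \sqrt{-4}}{5} = \left(-6 + 2 i\right) \frac{1}{5} = - \frac{6}{5} + \frac{2 i}{5} \approx -1.2 + 0.4 i$)
$j{\left(12,-3 \right)} \left(-62\right) + L = 4 \cdot 12 \left(-62\right) - \left(\frac{6}{5} - \frac{2 i}{5}\right) = 48 \left(-62\right) - \left(\frac{6}{5} - \frac{2 i}{5}\right) = -2976 - \left(\frac{6}{5} - \frac{2 i}{5}\right) = - \frac{14886}{5} + \frac{2 i}{5}$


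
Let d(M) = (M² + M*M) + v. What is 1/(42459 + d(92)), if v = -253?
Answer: 1/59134 ≈ 1.6911e-5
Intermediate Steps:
d(M) = -253 + 2*M² (d(M) = (M² + M*M) - 253 = (M² + M²) - 253 = 2*M² - 253 = -253 + 2*M²)
1/(42459 + d(92)) = 1/(42459 + (-253 + 2*92²)) = 1/(42459 + (-253 + 2*8464)) = 1/(42459 + (-253 + 16928)) = 1/(42459 + 16675) = 1/59134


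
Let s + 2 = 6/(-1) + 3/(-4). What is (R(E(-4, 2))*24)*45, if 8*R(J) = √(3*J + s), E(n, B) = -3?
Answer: 135*I*√71/2 ≈ 568.77*I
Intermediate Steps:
s = -35/4 (s = -2 + (6/(-1) + 3/(-4)) = -2 + (6*(-1) + 3*(-¼)) = -2 + (-6 - ¾) = -2 - 27/4 = -35/4 ≈ -8.7500)
R(J) = √(-35/4 + 3*J)/8 (R(J) = √(3*J - 35/4)/8 = √(-35/4 + 3*J)/8)
(R(E(-4, 2))*24)*45 = ((√(-35 + 12*(-3))/16)*24)*45 = ((√(-35 - 36)/16)*24)*45 = ((√(-71)/16)*24)*45 = (((I*√71)/16)*24)*45 = ((I*√71/16)*24)*45 = (3*I*√71/2)*45 = 135*I*√71/2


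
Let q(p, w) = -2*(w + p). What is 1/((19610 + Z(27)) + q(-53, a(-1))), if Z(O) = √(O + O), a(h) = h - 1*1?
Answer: 9860/194439173 - 3*√6/388878346 ≈ 5.0691e-5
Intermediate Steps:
a(h) = -1 + h (a(h) = h - 1 = -1 + h)
Z(O) = √2*√O (Z(O) = √(2*O) = √2*√O)
q(p, w) = -2*p - 2*w (q(p, w) = -2*(p + w) = -2*p - 2*w)
1/((19610 + Z(27)) + q(-53, a(-1))) = 1/((19610 + √2*√27) + (-2*(-53) - 2*(-1 - 1))) = 1/((19610 + √2*(3*√3)) + (106 - 2*(-2))) = 1/((19610 + 3*√6) + (106 + 4)) = 1/((19610 + 3*√6) + 110) = 1/(19720 + 3*√6)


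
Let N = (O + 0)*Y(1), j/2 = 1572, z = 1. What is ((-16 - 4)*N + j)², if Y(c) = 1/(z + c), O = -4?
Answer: 10137856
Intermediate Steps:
j = 3144 (j = 2*1572 = 3144)
Y(c) = 1/(1 + c)
N = -2 (N = (-4 + 0)/(1 + 1) = -4/2 = -4*½ = -2)
((-16 - 4)*N + j)² = ((-16 - 4)*(-2) + 3144)² = (-20*(-2) + 3144)² = (40 + 3144)² = 3184² = 10137856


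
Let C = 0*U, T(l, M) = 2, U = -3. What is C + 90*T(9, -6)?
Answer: 180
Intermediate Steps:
C = 0 (C = 0*(-3) = 0)
C + 90*T(9, -6) = 0 + 90*2 = 0 + 180 = 180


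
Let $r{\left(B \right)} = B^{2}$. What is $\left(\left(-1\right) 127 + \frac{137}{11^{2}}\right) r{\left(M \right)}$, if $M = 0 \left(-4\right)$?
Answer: $0$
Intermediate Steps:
$M = 0$
$\left(\left(-1\right) 127 + \frac{137}{11^{2}}\right) r{\left(M \right)} = \left(\left(-1\right) 127 + \frac{137}{11^{2}}\right) 0^{2} = \left(-127 + \frac{137}{121}\right) 0 = \left(- \frac{15230}{121}\right) 0 = 0$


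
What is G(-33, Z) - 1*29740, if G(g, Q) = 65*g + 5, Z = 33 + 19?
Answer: -31880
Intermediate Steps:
Z = 52
G(g, Q) = 5 + 65*g
G(-33, Z) - 1*29740 = (5 + 65*(-33)) - 1*29740 = (5 - 2145) - 29740 = -2140 - 29740 = -31880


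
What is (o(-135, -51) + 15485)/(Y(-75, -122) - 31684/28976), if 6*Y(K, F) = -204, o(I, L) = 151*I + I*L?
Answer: -14379340/254217 ≈ -56.563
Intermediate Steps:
Y(K, F) = -34 (Y(K, F) = (⅙)*(-204) = -34)
(o(-135, -51) + 15485)/(Y(-75, -122) - 31684/28976) = (-135*(151 - 51) + 15485)/(-34 - 31684/28976) = (-135*100 + 15485)/(-34 - 31684*1/28976) = (-13500 + 15485)/(-34 - 7921/7244) = 1985/(-254217/7244) = 1985*(-7244/254217) = -14379340/254217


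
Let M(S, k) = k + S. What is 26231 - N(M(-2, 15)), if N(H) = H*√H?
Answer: 26231 - 13*√13 ≈ 26184.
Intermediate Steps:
M(S, k) = S + k
N(H) = H^(3/2)
26231 - N(M(-2, 15)) = 26231 - (-2 + 15)^(3/2) = 26231 - 13^(3/2) = 26231 - 13*√13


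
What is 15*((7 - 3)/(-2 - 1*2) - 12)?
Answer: -195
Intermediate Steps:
15*((7 - 3)/(-2 - 1*2) - 12) = 15*(4/(-2 - 2) - 12) = 15*(4/(-4) - 12) = 15*(4*(-1/4) - 12) = 15*(-1 - 12) = 15*(-13) = -195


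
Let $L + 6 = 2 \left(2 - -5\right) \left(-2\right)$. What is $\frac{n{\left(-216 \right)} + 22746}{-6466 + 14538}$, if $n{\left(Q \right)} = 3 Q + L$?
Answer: $\frac{2758}{1009} \approx 2.7334$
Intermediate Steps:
$L = -34$ ($L = -6 + 2 \left(2 - -5\right) \left(-2\right) = -6 + 2 \left(2 + 5\right) \left(-2\right) = -6 + 2 \cdot 7 \left(-2\right) = -6 + 14 \left(-2\right) = -6 - 28 = -34$)
$n{\left(Q \right)} = -34 + 3 Q$ ($n{\left(Q \right)} = 3 Q - 34 = -34 + 3 Q$)
$\frac{n{\left(-216 \right)} + 22746}{-6466 + 14538} = \frac{\left(-34 + 3 \left(-216\right)\right) + 22746}{-6466 + 14538} = \frac{\left(-34 - 648\right) + 22746}{8072} = \left(-682 + 22746\right) \frac{1}{8072} = 22064 \cdot \frac{1}{8072} = \frac{2758}{1009}$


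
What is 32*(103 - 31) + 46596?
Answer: 48900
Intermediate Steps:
32*(103 - 31) + 46596 = 32*72 + 46596 = 2304 + 46596 = 48900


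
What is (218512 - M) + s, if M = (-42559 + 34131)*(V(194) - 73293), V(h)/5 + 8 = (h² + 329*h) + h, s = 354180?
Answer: 3666306008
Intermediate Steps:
V(h) = -40 + 5*h² + 1650*h (V(h) = -40 + 5*((h² + 329*h) + h) = -40 + 5*(h² + 330*h) = -40 + (5*h² + 1650*h) = -40 + 5*h² + 1650*h)
M = -3665733316 (M = (-42559 + 34131)*((-40 + 5*194² + 1650*194) - 73293) = -8428*((-40 + 5*37636 + 320100) - 73293) = -8428*((-40 + 188180 + 320100) - 73293) = -8428*(508240 - 73293) = -8428*434947 = -3665733316)
(218512 - M) + s = (218512 - 1*(-3665733316)) + 354180 = (218512 + 3665733316) + 354180 = 3665951828 + 354180 = 3666306008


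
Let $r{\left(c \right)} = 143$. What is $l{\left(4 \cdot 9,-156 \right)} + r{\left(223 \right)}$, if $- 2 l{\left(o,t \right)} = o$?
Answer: $125$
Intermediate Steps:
$l{\left(o,t \right)} = - \frac{o}{2}$
$l{\left(4 \cdot 9,-156 \right)} + r{\left(223 \right)} = - \frac{4 \cdot 9}{2} + 143 = \left(- \frac{1}{2}\right) 36 + 143 = -18 + 143 = 125$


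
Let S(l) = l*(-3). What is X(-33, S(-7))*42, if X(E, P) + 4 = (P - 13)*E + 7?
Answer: -10962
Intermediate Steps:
S(l) = -3*l
X(E, P) = 3 + E*(-13 + P) (X(E, P) = -4 + ((P - 13)*E + 7) = -4 + ((-13 + P)*E + 7) = -4 + (E*(-13 + P) + 7) = -4 + (7 + E*(-13 + P)) = 3 + E*(-13 + P))
X(-33, S(-7))*42 = (3 - 13*(-33) - (-99)*(-7))*42 = (3 + 429 - 33*21)*42 = (3 + 429 - 693)*42 = -261*42 = -10962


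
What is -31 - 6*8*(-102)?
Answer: 4865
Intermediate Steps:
-31 - 6*8*(-102) = -31 - 48*(-102) = -31 + 4896 = 4865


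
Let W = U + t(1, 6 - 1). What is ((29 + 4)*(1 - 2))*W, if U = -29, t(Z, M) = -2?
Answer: 1023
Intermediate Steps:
W = -31 (W = -29 - 2 = -31)
((29 + 4)*(1 - 2))*W = ((29 + 4)*(1 - 2))*(-31) = (33*(-1))*(-31) = -33*(-31) = 1023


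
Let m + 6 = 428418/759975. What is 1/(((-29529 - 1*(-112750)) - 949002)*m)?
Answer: 253325/1192305109464 ≈ 2.1247e-7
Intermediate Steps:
m = -1377144/253325 (m = -6 + 428418/759975 = -6 + 428418*(1/759975) = -6 + 142806/253325 = -1377144/253325 ≈ -5.4363)
1/(((-29529 - 1*(-112750)) - 949002)*m) = 1/(((-29529 - 1*(-112750)) - 949002)*(-1377144/253325)) = -253325/1377144/((-29529 + 112750) - 949002) = -253325/1377144/(83221 - 949002) = -253325/1377144/(-865781) = -1/865781*(-253325/1377144) = 253325/1192305109464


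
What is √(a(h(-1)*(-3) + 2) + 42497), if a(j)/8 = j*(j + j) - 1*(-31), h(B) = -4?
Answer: √45881 ≈ 214.20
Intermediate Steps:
a(j) = 248 + 16*j² (a(j) = 8*(j*(j + j) - 1*(-31)) = 8*(j*(2*j) + 31) = 8*(2*j² + 31) = 8*(31 + 2*j²) = 248 + 16*j²)
√(a(h(-1)*(-3) + 2) + 42497) = √((248 + 16*(-4*(-3) + 2)²) + 42497) = √((248 + 16*(12 + 2)²) + 42497) = √((248 + 16*14²) + 42497) = √((248 + 16*196) + 42497) = √((248 + 3136) + 42497) = √(3384 + 42497) = √45881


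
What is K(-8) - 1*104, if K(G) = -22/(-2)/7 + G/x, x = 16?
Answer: -1441/14 ≈ -102.93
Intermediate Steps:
K(G) = 11/7 + G/16 (K(G) = -22/(-2)/7 + G/16 = -22*(-½)*(⅐) + G*(1/16) = 11*(⅐) + G/16 = 11/7 + G/16)
K(-8) - 1*104 = (11/7 + (1/16)*(-8)) - 1*104 = (11/7 - ½) - 104 = 15/14 - 104 = -1441/14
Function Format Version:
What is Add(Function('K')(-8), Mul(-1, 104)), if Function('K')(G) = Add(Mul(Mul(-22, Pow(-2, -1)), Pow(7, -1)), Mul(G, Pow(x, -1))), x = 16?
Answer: Rational(-1441, 14) ≈ -102.93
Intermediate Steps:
Function('K')(G) = Add(Rational(11, 7), Mul(Rational(1, 16), G)) (Function('K')(G) = Add(Mul(Mul(-22, Pow(-2, -1)), Pow(7, -1)), Mul(G, Pow(16, -1))) = Add(Mul(Mul(-22, Rational(-1, 2)), Rational(1, 7)), Mul(G, Rational(1, 16))) = Add(Mul(11, Rational(1, 7)), Mul(Rational(1, 16), G)) = Add(Rational(11, 7), Mul(Rational(1, 16), G)))
Add(Function('K')(-8), Mul(-1, 104)) = Add(Add(Rational(11, 7), Mul(Rational(1, 16), -8)), Mul(-1, 104)) = Add(Add(Rational(11, 7), Rational(-1, 2)), -104) = Add(Rational(15, 14), -104) = Rational(-1441, 14)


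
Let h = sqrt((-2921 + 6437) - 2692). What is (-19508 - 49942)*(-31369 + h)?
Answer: 2178577050 - 138900*sqrt(206) ≈ 2.1766e+9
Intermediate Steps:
h = 2*sqrt(206) (h = sqrt(3516 - 2692) = sqrt(824) = 2*sqrt(206) ≈ 28.705)
(-19508 - 49942)*(-31369 + h) = (-19508 - 49942)*(-31369 + 2*sqrt(206)) = -69450*(-31369 + 2*sqrt(206)) = 2178577050 - 138900*sqrt(206)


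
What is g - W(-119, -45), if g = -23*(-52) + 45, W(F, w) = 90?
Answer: 1151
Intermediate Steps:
g = 1241 (g = 1196 + 45 = 1241)
g - W(-119, -45) = 1241 - 1*90 = 1241 - 90 = 1151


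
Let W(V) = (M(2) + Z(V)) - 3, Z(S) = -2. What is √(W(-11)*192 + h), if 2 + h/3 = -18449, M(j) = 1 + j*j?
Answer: I*√55353 ≈ 235.27*I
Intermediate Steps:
M(j) = 1 + j²
h = -55353 (h = -6 + 3*(-18449) = -6 - 55347 = -55353)
W(V) = 0 (W(V) = ((1 + 2²) - 2) - 3 = ((1 + 4) - 2) - 3 = (5 - 2) - 3 = 3 - 3 = 0)
√(W(-11)*192 + h) = √(0*192 - 55353) = √(0 - 55353) = √(-55353) = I*√55353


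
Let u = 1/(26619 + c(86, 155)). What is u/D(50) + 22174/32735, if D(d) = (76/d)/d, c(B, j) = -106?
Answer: 11190545353/16490158045 ≈ 0.67862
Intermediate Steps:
u = 1/26513 (u = 1/(26619 - 106) = 1/26513 ≈ 3.7717e-5)
D(d) = 76/d²
u/D(50) + 22174/32735 = 1/(26513*((76/50²))) + 22174/32735 = 1/(26513*((76*(1/2500)))) + 22174*(1/32735) = 1/(26513*(19/625)) + 22174/32735 = (1/26513)*(625/19) + 22174/32735 = 625/503747 + 22174/32735 = 11190545353/16490158045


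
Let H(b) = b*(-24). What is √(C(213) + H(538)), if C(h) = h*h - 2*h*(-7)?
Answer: √35439 ≈ 188.25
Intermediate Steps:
H(b) = -24*b
C(h) = h² + 14*h
√(C(213) + H(538)) = √(213*(14 + 213) - 24*538) = √(213*227 - 12912) = √(48351 - 12912) = √35439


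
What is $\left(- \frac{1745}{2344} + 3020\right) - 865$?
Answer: $\frac{5049575}{2344} \approx 2154.3$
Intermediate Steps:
$\left(- \frac{1745}{2344} + 3020\right) - 865 = \frac{7077135}{2344} - 865 = \frac{5049575}{2344}$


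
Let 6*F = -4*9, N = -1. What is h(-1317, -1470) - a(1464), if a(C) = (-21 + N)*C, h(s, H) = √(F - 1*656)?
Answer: 32208 + I*√662 ≈ 32208.0 + 25.729*I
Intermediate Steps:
F = -6 (F = (-4*9)/6 = (⅙)*(-36) = -6)
h(s, H) = I*√662 (h(s, H) = √(-6 - 1*656) = √(-6 - 656) = √(-662) = I*√662)
a(C) = -22*C (a(C) = (-21 - 1)*C = -22*C)
h(-1317, -1470) - a(1464) = I*√662 - (-22)*1464 = I*√662 - 1*(-32208) = I*√662 + 32208 = 32208 + I*√662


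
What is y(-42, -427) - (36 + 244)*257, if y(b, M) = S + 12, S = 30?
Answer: -71918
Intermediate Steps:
y(b, M) = 42 (y(b, M) = 30 + 12 = 42)
y(-42, -427) - (36 + 244)*257 = 42 - (36 + 244)*257 = 42 - 280*257 = 42 - 1*71960 = 42 - 71960 = -71918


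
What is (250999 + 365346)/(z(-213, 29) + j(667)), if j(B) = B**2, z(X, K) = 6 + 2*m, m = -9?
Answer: 616345/444877 ≈ 1.3854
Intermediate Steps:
z(X, K) = -12 (z(X, K) = 6 + 2*(-9) = 6 - 18 = -12)
(250999 + 365346)/(z(-213, 29) + j(667)) = (250999 + 365346)/(-12 + 667**2) = 616345/(-12 + 444889) = 616345/444877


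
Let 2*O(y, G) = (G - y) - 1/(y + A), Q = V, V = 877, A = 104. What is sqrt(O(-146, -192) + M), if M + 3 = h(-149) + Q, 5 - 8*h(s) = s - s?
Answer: 5*sqrt(240366)/84 ≈ 29.183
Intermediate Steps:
h(s) = 5/8 (h(s) = 5/8 - (s - s)/8 = 5/8 - 1/8*0 = 5/8 + 0 = 5/8)
Q = 877
M = 6997/8 (M = -3 + (5/8 + 877) = -3 + 7021/8 = 6997/8 ≈ 874.63)
O(y, G) = G/2 - y/2 - 1/(2*(104 + y)) (O(y, G) = ((G - y) - 1/(y + 104))/2 = ((G - y) - 1/(104 + y))/2 = (G - y - 1/(104 + y))/2 = G/2 - y/2 - 1/(2*(104 + y)))
sqrt(O(-146, -192) + M) = sqrt((-1 - 1*(-146)**2 - 104*(-146) + 104*(-192) - 192*(-146))/(2*(104 - 146)) + 6997/8) = sqrt((1/2)*(-1 - 1*21316 + 15184 - 19968 + 28032)/(-42) + 6997/8) = sqrt((1/2)*(-1/42)*(-1 - 21316 + 15184 - 19968 + 28032) + 6997/8) = sqrt((1/2)*(-1/42)*1931 + 6997/8) = sqrt(-1931/84 + 6997/8) = sqrt(143075/168) = 5*sqrt(240366)/84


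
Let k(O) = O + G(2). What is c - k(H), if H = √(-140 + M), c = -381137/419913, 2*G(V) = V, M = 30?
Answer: -21650/11349 - I*√110 ≈ -1.9077 - 10.488*I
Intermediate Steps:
G(V) = V/2
c = -10301/11349 (c = -381137*1/419913 = -10301/11349 ≈ -0.90766)
H = I*√110 (H = √(-140 + 30) = √(-110) = I*√110 ≈ 10.488*I)
k(O) = 1 + O (k(O) = O + (½)*2 = O + 1 = 1 + O)
c - k(H) = -10301/11349 - (1 + I*√110) = -10301/11349 + (-1 - I*√110) = -21650/11349 - I*√110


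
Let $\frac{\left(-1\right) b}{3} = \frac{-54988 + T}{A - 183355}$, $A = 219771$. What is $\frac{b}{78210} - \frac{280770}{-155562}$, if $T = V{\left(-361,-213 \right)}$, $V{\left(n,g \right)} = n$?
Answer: $\frac{4038815983993}{2237653587840} \approx 1.8049$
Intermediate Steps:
$T = -361$
$b = \frac{166047}{36416}$ ($b = - 3 \frac{-54988 - 361}{219771 - 183355} = - 3 \left(- \frac{55349}{36416}\right) = - 3 \left(\left(-55349\right) \frac{1}{36416}\right) = \left(-3\right) \left(- \frac{55349}{36416}\right) = \frac{166047}{36416} \approx 4.5597$)
$\frac{b}{78210} - \frac{280770}{-155562} = \frac{166047}{36416 \cdot 78210} - \frac{280770}{-155562} = \frac{166047}{36416} \cdot \frac{1}{78210} - - \frac{46795}{25927} = \frac{55349}{949365120} + \frac{46795}{25927} = \frac{4038815983993}{2237653587840}$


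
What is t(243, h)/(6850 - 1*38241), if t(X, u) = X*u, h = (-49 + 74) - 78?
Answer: 12879/31391 ≈ 0.41028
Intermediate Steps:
h = -53 (h = 25 - 78 = -53)
t(243, h)/(6850 - 1*38241) = (243*(-53))/(6850 - 1*38241) = -12879/(6850 - 38241) = -12879/(-31391) = -12879*(-1/31391) = 12879/31391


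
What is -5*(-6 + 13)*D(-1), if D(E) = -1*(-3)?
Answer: -105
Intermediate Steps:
D(E) = 3
-5*(-6 + 13)*D(-1) = -5*(-6 + 13)*3 = -35*3 = -5*21 = -105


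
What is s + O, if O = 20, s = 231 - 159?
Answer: 92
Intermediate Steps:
s = 72
s + O = 72 + 20 = 92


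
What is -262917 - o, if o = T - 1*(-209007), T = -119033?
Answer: -352891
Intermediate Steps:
o = 89974 (o = -119033 - 1*(-209007) = -119033 + 209007 = 89974)
-262917 - o = -262917 - 1*89974 = -262917 - 89974 = -352891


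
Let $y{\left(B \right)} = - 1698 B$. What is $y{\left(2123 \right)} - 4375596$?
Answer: $-7980450$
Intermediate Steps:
$y{\left(2123 \right)} - 4375596 = \left(-1698\right) 2123 - 4375596 = -3604854 - 4375596 = -7980450$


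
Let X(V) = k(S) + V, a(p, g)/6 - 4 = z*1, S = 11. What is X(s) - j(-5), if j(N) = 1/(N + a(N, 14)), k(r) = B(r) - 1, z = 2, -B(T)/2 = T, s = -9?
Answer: -993/31 ≈ -32.032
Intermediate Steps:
B(T) = -2*T
k(r) = -1 - 2*r (k(r) = -2*r - 1 = -1 - 2*r)
a(p, g) = 36 (a(p, g) = 24 + 6*(2*1) = 24 + 6*2 = 24 + 12 = 36)
X(V) = -23 + V (X(V) = (-1 - 2*11) + V = (-1 - 22) + V = -23 + V)
j(N) = 1/(36 + N) (j(N) = 1/(N + 36) = 1/(36 + N))
X(s) - j(-5) = (-23 - 9) - 1/(36 - 5) = -32 - 1/31 = -993/31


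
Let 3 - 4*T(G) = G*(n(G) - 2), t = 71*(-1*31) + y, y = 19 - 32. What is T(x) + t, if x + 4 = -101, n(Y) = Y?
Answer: -5022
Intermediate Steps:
y = -13
x = -105 (x = -4 - 101 = -105)
t = -2214 (t = 71*(-1*31) - 13 = 71*(-31) - 13 = -2201 - 13 = -2214)
T(G) = ¾ - G*(-2 + G)/4 (T(G) = ¾ - G*(G - 2)/4 = ¾ - G*(-2 + G)/4)
T(x) + t = (¾ + (½)*(-105) - ¼*(-105)²) - 2214 = (¾ - 105/2 - ¼*11025) - 2214 = (¾ - 105/2 - 11025/4) - 2214 = -2808 - 2214 = -5022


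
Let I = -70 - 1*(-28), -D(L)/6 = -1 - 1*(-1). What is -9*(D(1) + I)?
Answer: 378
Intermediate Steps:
D(L) = 0 (D(L) = -6*(-1 - 1*(-1)) = -6*(-1 + 1) = -6*0 = 0)
I = -42 (I = -70 + 28 = -42)
-9*(D(1) + I) = -9*(0 - 42) = -9*(-42) = 378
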